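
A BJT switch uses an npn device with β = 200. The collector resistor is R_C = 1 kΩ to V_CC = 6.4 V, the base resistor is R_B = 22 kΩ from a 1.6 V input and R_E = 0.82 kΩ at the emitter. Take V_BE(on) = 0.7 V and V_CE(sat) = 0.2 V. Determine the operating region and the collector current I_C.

active; I_C ≈ 0.96 mA

Assume active. Base-emitter loop: I_B = (V_BB − V_BE)/(R_B + (β+1)R_E) = (1.6 − 0.7)/(22 + 201×0.82) = 0.00482 mA.
I_C = β·I_B = 200×0.00482 = 0.963 mA.
V_CE = V_CC − I_C·R_C − I_E·R_E = 6.4 − 0.963×1 − 0.968×0.82 = 4.64 V > V_CE(sat), so the active-region assumption holds.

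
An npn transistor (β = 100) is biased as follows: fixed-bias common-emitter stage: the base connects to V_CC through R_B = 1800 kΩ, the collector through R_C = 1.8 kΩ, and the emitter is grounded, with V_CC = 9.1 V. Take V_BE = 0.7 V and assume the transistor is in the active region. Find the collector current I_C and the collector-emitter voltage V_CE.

Base loop: V_CC = I_B·R_B + V_BE, so I_B = (9.1 − 0.7)/1800 kΩ = 0.00467 mA.
In the active region I_C = β·I_B = 100 × 0.00467 = 0.467 mA.
Collector loop: V_CE = V_CC − I_C·R_C = 9.1 − 0.467×1.8 = 8.26 V.
Since V_CE = 8.26 V > V_CE(sat) ≈ 0.2 V, the transistor is in the active region as assumed.

I_C ≈ 0.47 mA, V_CE ≈ 8.3 V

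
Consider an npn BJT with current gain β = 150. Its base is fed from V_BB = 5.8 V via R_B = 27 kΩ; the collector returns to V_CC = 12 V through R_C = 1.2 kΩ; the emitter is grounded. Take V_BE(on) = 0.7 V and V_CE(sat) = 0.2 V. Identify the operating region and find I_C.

saturation; I_C ≈ 9.8 mA

Assume active: I_B = (5.8 − 0.7)/27 = 0.189 mA, giving I_C = β·I_B = 28.3 mA.
But then V_CE = 12 − 28.3×1.2 = -22 V < V_CE(sat) = 0.2 V — impossible in the active region.
So the transistor is saturated. With V_CE = 0.2 V, I_C = (V_CC − 0.2)/R_C = 11.8/1.2 = 9.83 mA.
Check: β·I_B = 28.3 mA > I_C = 9.83 mA, confirming saturation.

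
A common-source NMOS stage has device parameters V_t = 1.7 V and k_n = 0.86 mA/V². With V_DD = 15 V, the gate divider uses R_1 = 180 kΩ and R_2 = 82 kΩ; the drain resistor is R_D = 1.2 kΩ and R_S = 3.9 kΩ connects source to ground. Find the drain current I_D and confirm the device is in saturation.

I_D ≈ 0.49 mA

V_G = V_DD·R_2/(R_1+R_2) = 15×82/262 = 4.69 V.
Assume saturation: I_D = (k_n/2)(V_GS − V_t)² with V_GS = V_G − I_D·R_S = 4.69 − 3.9·I_D.
Substituting gives 6.54·I_D² − 11·I_D + 3.86 = 0, with roots I_D = 0.493 or 1.2 mA.
The root I_D = 1.2 mA gives V_GS = 0.0327 V ≤ V_t, so take I_D = 0.493 mA.
Then V_GS = 2.77 V and V_DS = V_DD − I_D(R_D+R_S) = 15 − 0.493×5.1 = 12.5 V.
Saturation requires V_DS ≥ V_GS − V_t = 1.07 V; 12.5 ≥ 1.07 ✓.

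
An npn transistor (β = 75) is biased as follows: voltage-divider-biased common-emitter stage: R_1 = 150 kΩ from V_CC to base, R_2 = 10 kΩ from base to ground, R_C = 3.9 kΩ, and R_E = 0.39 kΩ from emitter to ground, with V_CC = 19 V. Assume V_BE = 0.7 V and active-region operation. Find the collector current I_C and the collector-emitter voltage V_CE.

Thevenize the base divider: V_Th = V_CC·R_2/(R_1+R_2) = 19×10/160 = 1.19 V, R_Th = R_1‖R_2 = 9.38 kΩ.
Base-emitter loop: V_Th = I_B·R_Th + V_BE + (β+1)I_B·R_E, so I_B = (1.19 − 0.7) / (9.38 + 76×0.39) = 0.0125 mA.
I_C = β·I_B = 75×0.0125 = 0.937 mA, and I_E = (β+1)I_B = 0.95 mA.
V_CE = V_CC − I_C·R_C − I_E·R_E = 19 − 0.937×3.9 − 0.95×0.39 = 15 V.
V_CE = 15 V > 0.2 V confirms active-region operation.

I_C ≈ 0.94 mA, V_CE ≈ 15 V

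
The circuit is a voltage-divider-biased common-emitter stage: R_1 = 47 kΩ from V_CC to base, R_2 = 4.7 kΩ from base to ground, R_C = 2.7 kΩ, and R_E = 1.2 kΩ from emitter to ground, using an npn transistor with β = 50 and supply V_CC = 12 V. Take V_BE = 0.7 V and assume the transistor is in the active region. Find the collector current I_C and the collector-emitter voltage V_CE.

I_C ≈ 0.3 mA, V_CE ≈ 11 V

Thevenize the base divider: V_Th = V_CC·R_2/(R_1+R_2) = 12×4.7/51.7 = 1.09 V, R_Th = R_1‖R_2 = 4.27 kΩ.
Base-emitter loop: V_Th = I_B·R_Th + V_BE + (β+1)I_B·R_E, so I_B = (1.09 − 0.7) / (4.27 + 51×1.2) = 0.00597 mA.
I_C = β·I_B = 50×0.00597 = 0.299 mA, and I_E = (β+1)I_B = 0.304 mA.
V_CE = V_CC − I_C·R_C − I_E·R_E = 12 − 0.299×2.7 − 0.304×1.2 = 10.8 V.
V_CE = 10.8 V > 0.2 V confirms active-region operation.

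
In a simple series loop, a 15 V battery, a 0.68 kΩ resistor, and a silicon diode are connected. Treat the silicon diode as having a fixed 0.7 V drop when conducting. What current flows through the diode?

KVL around the loop: 15 = V_D + I·R = 0.7 + I × 0.68 kΩ.
So I = (15 − 0.7) / 0.68 kΩ = 14.3 / 0.68 = 21 mA.

I ≈ 21 mA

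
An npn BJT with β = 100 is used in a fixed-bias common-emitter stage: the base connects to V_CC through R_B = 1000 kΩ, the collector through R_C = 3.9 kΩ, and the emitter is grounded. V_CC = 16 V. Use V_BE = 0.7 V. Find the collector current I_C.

Base loop: V_CC = I_B·R_B + V_BE, so I_B = (16 − 0.7)/1000 kΩ = 0.0153 mA.
In the active region I_C = β·I_B = 100 × 0.0153 = 1.53 mA.
Collector loop: V_CE = V_CC − I_C·R_C = 16 − 1.53×3.9 = 10 V.
Since V_CE = 10 V > V_CE(sat) ≈ 0.2 V, the transistor is in the active region as assumed.

I_C ≈ 1.5 mA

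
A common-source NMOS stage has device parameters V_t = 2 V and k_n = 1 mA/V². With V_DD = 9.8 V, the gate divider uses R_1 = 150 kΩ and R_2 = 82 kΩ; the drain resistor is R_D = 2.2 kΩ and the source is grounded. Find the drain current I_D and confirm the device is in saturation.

V_G = V_DD·R_2/(R_1+R_2) = 9.8×82/232 = 3.46 V. With the source grounded, V_GS = V_G = 3.46 V.
Assume saturation: I_D = (k_n/2)(V_GS − V_t)² = (1/2)×(3.46 − 2)² = 0.5×1.46² = 1.07 mA.
V_DS = V_DD − I_D·R_D = 9.8 − 1.07×2.2 = 7.44 V.
Saturation requires V_DS ≥ V_GS − V_t = 1.46 V; 7.44 ≥ 1.46 ✓.

I_D ≈ 1.1 mA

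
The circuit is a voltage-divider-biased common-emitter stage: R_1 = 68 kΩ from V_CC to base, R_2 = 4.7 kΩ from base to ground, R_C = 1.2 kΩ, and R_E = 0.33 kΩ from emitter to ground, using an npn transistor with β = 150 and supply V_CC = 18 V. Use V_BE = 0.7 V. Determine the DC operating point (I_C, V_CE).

Thevenize the base divider: V_Th = V_CC·R_2/(R_1+R_2) = 18×4.7/72.7 = 1.16 V, R_Th = R_1‖R_2 = 4.4 kΩ.
Base-emitter loop: V_Th = I_B·R_Th + V_BE + (β+1)I_B·R_E, so I_B = (1.16 − 0.7) / (4.4 + 151×0.33) = 0.00855 mA.
I_C = β·I_B = 150×0.00855 = 1.28 mA, and I_E = (β+1)I_B = 1.29 mA.
V_CE = V_CC − I_C·R_C − I_E·R_E = 18 − 1.28×1.2 − 1.29×0.33 = 16 V.
V_CE = 16 V > 0.2 V confirms active-region operation.

I_C ≈ 1.3 mA, V_CE ≈ 16 V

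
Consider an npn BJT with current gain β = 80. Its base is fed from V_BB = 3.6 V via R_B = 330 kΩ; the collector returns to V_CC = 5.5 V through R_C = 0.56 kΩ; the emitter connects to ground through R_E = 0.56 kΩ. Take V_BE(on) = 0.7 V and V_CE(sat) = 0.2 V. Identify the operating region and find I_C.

active; I_C ≈ 0.62 mA

Assume active. Base-emitter loop: I_B = (V_BB − V_BE)/(R_B + (β+1)R_E) = (3.6 − 0.7)/(330 + 81×0.56) = 0.00773 mA.
I_C = β·I_B = 80×0.00773 = 0.618 mA.
V_CE = V_CC − I_C·R_C − I_E·R_E = 5.5 − 0.618×0.56 − 0.626×0.56 = 4.8 V > V_CE(sat), so the active-region assumption holds.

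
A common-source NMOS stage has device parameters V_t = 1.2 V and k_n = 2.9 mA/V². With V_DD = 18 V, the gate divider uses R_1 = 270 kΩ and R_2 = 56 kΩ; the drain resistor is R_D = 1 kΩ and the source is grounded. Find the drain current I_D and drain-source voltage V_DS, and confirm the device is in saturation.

I_D ≈ 5.2 mA, V_DS ≈ 13 V

V_G = V_DD·R_2/(R_1+R_2) = 18×56/326 = 3.09 V. With the source grounded, V_GS = V_G = 3.09 V.
Assume saturation: I_D = (k_n/2)(V_GS − V_t)² = (2.9/2)×(3.09 − 1.2)² = 1.45×1.89² = 5.19 mA.
V_DS = V_DD − I_D·R_D = 18 − 5.19×1 = 12.8 V.
Saturation requires V_DS ≥ V_GS − V_t = 1.89 V; 12.8 ≥ 1.89 ✓.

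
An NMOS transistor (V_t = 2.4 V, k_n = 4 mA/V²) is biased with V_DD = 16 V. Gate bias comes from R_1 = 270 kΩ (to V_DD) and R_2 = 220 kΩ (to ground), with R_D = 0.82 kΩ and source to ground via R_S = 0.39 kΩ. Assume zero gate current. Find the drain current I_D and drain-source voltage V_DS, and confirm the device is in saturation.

V_G = V_DD·R_2/(R_1+R_2) = 16×220/490 = 7.18 V.
Assume saturation: I_D = (k_n/2)(V_GS − V_t)² with V_GS = V_G − I_D·R_S = 7.18 − 0.39·I_D.
Substituting gives 0.304·I_D² − 8.46·I_D + 45.8 = 0, with roots I_D = 7.35 or 20.5 mA.
The root I_D = 20.5 mA gives V_GS = -0.799 V ≤ V_t, so take I_D = 7.35 mA.
Then V_GS = 4.32 V and V_DS = V_DD − I_D(R_D+R_S) = 16 − 7.35×1.21 = 7.11 V.
Saturation requires V_DS ≥ V_GS − V_t = 1.92 V; 7.11 ≥ 1.92 ✓.

I_D ≈ 7.4 mA, V_DS ≈ 7.1 V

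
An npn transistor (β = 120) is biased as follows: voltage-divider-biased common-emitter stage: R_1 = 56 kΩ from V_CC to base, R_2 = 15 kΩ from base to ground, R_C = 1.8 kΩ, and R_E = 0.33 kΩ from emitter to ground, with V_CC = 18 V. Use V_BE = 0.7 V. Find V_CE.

V_CE ≈ 2.7 V

Thevenize the base divider: V_Th = V_CC·R_2/(R_1+R_2) = 18×15/71 = 3.8 V, R_Th = R_1‖R_2 = 11.8 kΩ.
Base-emitter loop: V_Th = I_B·R_Th + V_BE + (β+1)I_B·R_E, so I_B = (3.8 − 0.7) / (11.8 + 121×0.33) = 0.0599 mA.
I_C = β·I_B = 120×0.0599 = 7.19 mA, and I_E = (β+1)I_B = 7.25 mA.
V_CE = V_CC − I_C·R_C − I_E·R_E = 18 − 7.19×1.8 − 7.25×0.33 = 2.66 V.
V_CE = 2.66 V > 0.2 V confirms active-region operation.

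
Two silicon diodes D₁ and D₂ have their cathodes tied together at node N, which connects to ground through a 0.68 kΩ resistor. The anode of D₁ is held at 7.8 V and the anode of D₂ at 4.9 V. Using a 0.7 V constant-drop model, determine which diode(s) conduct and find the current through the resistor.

Only D₁ conducts; I_R ≈ 10 mA

Assume both conduct. Then node N would need to be at both 7.8−0.7 = 7.1 V and 4.9−0.7 = 4.2 V, which is impossible.
Assume only D₁ conducts: V_N = 7.8 − 0.7 = 7.1 V, so I_R = 7.1/0.68 = 10.4 mA.
Check D₂: its anode-to-cathode voltage is 4.9 − 7.1 = -2.2 V < 0.7 V, so it is off. The assumption is consistent.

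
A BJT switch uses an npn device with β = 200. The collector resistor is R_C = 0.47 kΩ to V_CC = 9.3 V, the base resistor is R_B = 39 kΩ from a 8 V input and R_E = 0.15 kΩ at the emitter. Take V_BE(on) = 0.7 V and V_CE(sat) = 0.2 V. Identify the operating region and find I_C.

saturation; I_C ≈ 15 mA

Assume active: I_B = (8 − 0.7)/(39 + 201×0.15) = 0.106 mA, I_C = β·I_B = 21.1 mA.
Then V_CE = 9.3 − 21.1×0.47 − 21.2×0.15 = -3.81 V < 0.2 V — the active assumption fails.
Re-solve with V_CE = 0.2 V. KCL at the emitter: V_E/R_E = (V_BB−0.7−V_E)/R_B + (V_CC−0.2−V_E)/R_C, giving V_E = 2.22 V.
I_C = (V_CC − 0.2 − V_E)/R_C = (9.1 − 2.22)/0.47 = 14.6 mA.
Check: I_B = (7.3 − 2.22)/39 = 0.13 mA, and β·I_B = 26.1 mA > I_C, confirming saturation.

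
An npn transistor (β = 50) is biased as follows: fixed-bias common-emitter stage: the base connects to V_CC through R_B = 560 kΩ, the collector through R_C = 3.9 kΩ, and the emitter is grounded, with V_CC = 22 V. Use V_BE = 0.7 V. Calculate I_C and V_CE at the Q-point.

Base loop: V_CC = I_B·R_B + V_BE, so I_B = (22 − 0.7)/560 kΩ = 0.038 mA.
In the active region I_C = β·I_B = 50 × 0.038 = 1.9 mA.
Collector loop: V_CE = V_CC − I_C·R_C = 22 − 1.9×3.9 = 14.6 V.
Since V_CE = 14.6 V > V_CE(sat) ≈ 0.2 V, the transistor is in the active region as assumed.

I_C ≈ 1.9 mA, V_CE ≈ 15 V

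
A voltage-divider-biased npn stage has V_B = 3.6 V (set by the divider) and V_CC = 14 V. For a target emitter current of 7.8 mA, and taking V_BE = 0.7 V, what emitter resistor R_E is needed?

V_E = V_B − V_BE = 3.6 − 0.7 = 2.9 V.
R_E = V_E / I_E = 2.9 / 7.8 = 0.372 kΩ.

R_E ≈ 0.37 kΩ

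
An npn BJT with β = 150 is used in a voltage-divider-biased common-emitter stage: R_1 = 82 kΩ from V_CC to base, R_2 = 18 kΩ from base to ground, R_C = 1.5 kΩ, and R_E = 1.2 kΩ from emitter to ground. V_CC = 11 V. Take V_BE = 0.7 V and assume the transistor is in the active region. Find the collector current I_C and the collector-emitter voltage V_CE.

I_C ≈ 0.98 mA, V_CE ≈ 8.3 V

Thevenize the base divider: V_Th = V_CC·R_2/(R_1+R_2) = 11×18/100 = 1.98 V, R_Th = R_1‖R_2 = 14.8 kΩ.
Base-emitter loop: V_Th = I_B·R_Th + V_BE + (β+1)I_B·R_E, so I_B = (1.98 − 0.7) / (14.8 + 151×1.2) = 0.00653 mA.
I_C = β·I_B = 150×0.00653 = 0.98 mA, and I_E = (β+1)I_B = 0.986 mA.
V_CE = V_CC − I_C·R_C − I_E·R_E = 11 − 0.98×1.5 − 0.986×1.2 = 8.35 V.
V_CE = 8.35 V > 0.2 V confirms active-region operation.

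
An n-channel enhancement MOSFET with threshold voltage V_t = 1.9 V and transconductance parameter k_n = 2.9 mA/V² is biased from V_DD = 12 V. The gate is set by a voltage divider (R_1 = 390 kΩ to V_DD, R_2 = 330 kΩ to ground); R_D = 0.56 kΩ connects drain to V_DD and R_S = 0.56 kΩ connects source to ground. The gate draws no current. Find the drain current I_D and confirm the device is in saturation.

V_G = V_DD·R_2/(R_1+R_2) = 12×330/720 = 5.5 V.
Assume saturation: I_D = (k_n/2)(V_GS − V_t)² with V_GS = V_G − I_D·R_S = 5.5 − 0.56·I_D.
Substituting gives 0.455·I_D² − 6.85·I_D + 18.8 = 0, with roots I_D = 3.61 or 11.4 mA.
The root I_D = 11.4 mA gives V_GS = -0.91 V ≤ V_t, so take I_D = 3.61 mA.
Then V_GS = 3.48 V and V_DS = V_DD − I_D(R_D+R_S) = 12 − 3.61×1.12 = 7.96 V.
Saturation requires V_DS ≥ V_GS − V_t = 1.58 V; 7.96 ≥ 1.58 ✓.

I_D ≈ 3.6 mA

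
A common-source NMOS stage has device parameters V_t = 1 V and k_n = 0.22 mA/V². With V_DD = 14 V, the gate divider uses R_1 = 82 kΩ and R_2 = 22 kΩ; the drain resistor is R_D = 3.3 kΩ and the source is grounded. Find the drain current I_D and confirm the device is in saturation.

V_G = V_DD·R_2/(R_1+R_2) = 14×22/104 = 2.96 V. With the source grounded, V_GS = V_G = 2.96 V.
Assume saturation: I_D = (k_n/2)(V_GS − V_t)² = (0.22/2)×(2.96 − 1)² = 0.11×1.96² = 0.423 mA.
V_DS = V_DD − I_D·R_D = 14 − 0.423×3.3 = 12.6 V.
Saturation requires V_DS ≥ V_GS − V_t = 1.96 V; 12.6 ≥ 1.96 ✓.

I_D ≈ 0.42 mA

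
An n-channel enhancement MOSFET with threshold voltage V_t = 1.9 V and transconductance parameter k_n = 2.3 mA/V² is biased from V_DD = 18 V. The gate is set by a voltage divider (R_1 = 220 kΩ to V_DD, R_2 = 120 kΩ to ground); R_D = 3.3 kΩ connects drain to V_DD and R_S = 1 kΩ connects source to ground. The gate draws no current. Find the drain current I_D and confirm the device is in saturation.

I_D ≈ 2.9 mA

V_G = V_DD·R_2/(R_1+R_2) = 18×120/340 = 6.35 V.
Assume saturation: I_D = (k_n/2)(V_GS − V_t)² with V_GS = V_G − I_D·R_S = 6.35 − 1·I_D.
Substituting gives 1.15·I_D² − 11.2·I_D + 22.8 = 0, with roots I_D = 2.87 or 6.9 mA.
The root I_D = 6.9 mA gives V_GS = -0.55 V ≤ V_t, so take I_D = 2.87 mA.
Then V_GS = 3.48 V and V_DS = V_DD − I_D(R_D+R_S) = 18 − 2.87×4.3 = 5.65 V.
Saturation requires V_DS ≥ V_GS − V_t = 1.58 V; 5.65 ≥ 1.58 ✓.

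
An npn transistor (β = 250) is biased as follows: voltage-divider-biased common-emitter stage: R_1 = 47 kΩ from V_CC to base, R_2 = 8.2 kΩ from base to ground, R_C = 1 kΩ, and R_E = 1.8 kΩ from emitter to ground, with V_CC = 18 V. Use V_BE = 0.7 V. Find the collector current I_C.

I_C ≈ 1.1 mA

Thevenize the base divider: V_Th = V_CC·R_2/(R_1+R_2) = 18×8.2/55.2 = 2.67 V, R_Th = R_1‖R_2 = 6.98 kΩ.
Base-emitter loop: V_Th = I_B·R_Th + V_BE + (β+1)I_B·R_E, so I_B = (2.67 − 0.7) / (6.98 + 251×1.8) = 0.0043 mA.
I_C = β·I_B = 250×0.0043 = 1.08 mA, and I_E = (β+1)I_B = 1.08 mA.
V_CE = V_CC − I_C·R_C − I_E·R_E = 18 − 1.08×1 − 1.08×1.8 = 15 V.
V_CE = 15 V > 0.2 V confirms active-region operation.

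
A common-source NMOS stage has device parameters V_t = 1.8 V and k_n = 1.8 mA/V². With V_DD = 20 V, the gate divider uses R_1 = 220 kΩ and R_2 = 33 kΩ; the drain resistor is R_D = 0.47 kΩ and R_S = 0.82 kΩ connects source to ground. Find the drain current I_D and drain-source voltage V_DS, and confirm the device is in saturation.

V_G = V_DD·R_2/(R_1+R_2) = 20×33/253 = 2.61 V.
Assume saturation: I_D = (k_n/2)(V_GS − V_t)² with V_GS = V_G − I_D·R_S = 2.61 − 0.82·I_D.
Substituting gives 0.605·I_D² − 2.19·I_D + 0.589 = 0, with roots I_D = 0.292 or 3.33 mA.
The root I_D = 3.33 mA gives V_GS = -0.124 V ≤ V_t, so take I_D = 0.292 mA.
Then V_GS = 2.37 V and V_DS = V_DD − I_D(R_D+R_S) = 20 − 0.292×1.29 = 19.6 V.
Saturation requires V_DS ≥ V_GS − V_t = 0.569 V; 19.6 ≥ 0.569 ✓.

I_D ≈ 0.29 mA, V_DS ≈ 20 V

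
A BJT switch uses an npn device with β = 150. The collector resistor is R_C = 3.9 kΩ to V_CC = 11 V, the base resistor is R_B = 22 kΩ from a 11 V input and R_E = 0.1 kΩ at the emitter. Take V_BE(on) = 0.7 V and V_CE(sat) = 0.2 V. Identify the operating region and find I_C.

saturation; I_C ≈ 2.7 mA

Assume active: I_B = (11 − 0.7)/(22 + 151×0.1) = 0.278 mA, I_C = β·I_B = 41.6 mA.
Then V_CE = 11 − 41.6×3.9 − 41.9×0.1 = -156 V < 0.2 V — the active assumption fails.
Re-solve with V_CE = 0.2 V. KCL at the emitter: V_E/R_E = (V_BB−0.7−V_E)/R_B + (V_CC−0.2−V_E)/R_C, giving V_E = 0.314 V.
I_C = (V_CC − 0.2 − V_E)/R_C = (10.8 − 0.314)/3.9 = 2.69 mA.
Check: I_B = (10.3 − 0.314)/22 = 0.454 mA, and β·I_B = 68.1 mA > I_C, confirming saturation.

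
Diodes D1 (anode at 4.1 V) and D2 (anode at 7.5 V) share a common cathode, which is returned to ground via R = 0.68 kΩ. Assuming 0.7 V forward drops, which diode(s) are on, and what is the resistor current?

Assume both conduct. Then node N would need to be at both 4.1−0.7 = 3.4 V and 7.5−0.7 = 6.8 V, which is impossible.
Assume only D2 conducts: V_N = 7.5 − 0.7 = 6.8 V, so I_R = 6.8/0.68 = 10 mA.
Check D1: its anode-to-cathode voltage is 4.1 − 6.8 = -2.7 V < 0.7 V, so it is off. The assumption is consistent.

Only D2 conducts; I_R ≈ 10 mA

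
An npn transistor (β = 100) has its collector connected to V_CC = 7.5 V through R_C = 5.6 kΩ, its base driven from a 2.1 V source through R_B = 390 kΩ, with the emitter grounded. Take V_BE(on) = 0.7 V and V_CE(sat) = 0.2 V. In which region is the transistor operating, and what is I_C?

active; I_C ≈ 0.36 mA

Assume active. Base-emitter loop: I_B = (V_BB − V_BE)/R_B = (2.1 − 0.7)/390 = 0.00359 mA.
I_C = β·I_B = 100×0.00359 = 0.359 mA.
V_CE = V_CC − I_C·R_C = 7.5 − 0.359×5.6 = 5.49 V > V_CE(sat), so the active-region assumption holds.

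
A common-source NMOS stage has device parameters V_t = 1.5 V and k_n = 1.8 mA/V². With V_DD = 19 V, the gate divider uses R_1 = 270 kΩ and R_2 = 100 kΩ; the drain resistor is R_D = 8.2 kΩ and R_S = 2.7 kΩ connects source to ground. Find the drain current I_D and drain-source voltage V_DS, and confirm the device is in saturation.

V_G = V_DD·R_2/(R_1+R_2) = 19×100/370 = 5.14 V.
Assume saturation: I_D = (k_n/2)(V_GS − V_t)² with V_GS = V_G − I_D·R_S = 5.14 − 2.7·I_D.
Substituting gives 6.56·I_D² − 18.7·I_D + 11.9 = 0, with roots I_D = 0.963 or 1.88 mA.
The root I_D = 1.88 mA gives V_GS = 0.054 V ≤ V_t, so take I_D = 0.963 mA.
Then V_GS = 2.53 V and V_DS = V_DD − I_D(R_D+R_S) = 19 − 0.963×10.9 = 8.5 V.
Saturation requires V_DS ≥ V_GS − V_t = 1.03 V; 8.5 ≥ 1.03 ✓.

I_D ≈ 0.96 mA, V_DS ≈ 8.5 V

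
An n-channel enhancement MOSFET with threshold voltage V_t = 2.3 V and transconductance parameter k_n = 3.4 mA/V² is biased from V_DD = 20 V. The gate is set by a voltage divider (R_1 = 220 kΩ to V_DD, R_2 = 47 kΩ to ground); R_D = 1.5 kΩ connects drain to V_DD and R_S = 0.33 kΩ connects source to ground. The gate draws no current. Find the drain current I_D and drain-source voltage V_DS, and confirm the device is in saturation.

I_D ≈ 1.2 mA, V_DS ≈ 18 V

V_G = V_DD·R_2/(R_1+R_2) = 20×47/267 = 3.52 V.
Assume saturation: I_D = (k_n/2)(V_GS − V_t)² with V_GS = V_G − I_D·R_S = 3.52 − 0.33·I_D.
Substituting gives 0.185·I_D² − 2.37·I_D + 2.53 = 0, with roots I_D = 1.18 or 11.6 mA.
The root I_D = 11.6 mA gives V_GS = -0.315 V ≤ V_t, so take I_D = 1.18 mA.
Then V_GS = 3.13 V and V_DS = V_DD − I_D(R_D+R_S) = 20 − 1.18×1.83 = 17.8 V.
Saturation requires V_DS ≥ V_GS − V_t = 0.832 V; 17.8 ≥ 0.832 ✓.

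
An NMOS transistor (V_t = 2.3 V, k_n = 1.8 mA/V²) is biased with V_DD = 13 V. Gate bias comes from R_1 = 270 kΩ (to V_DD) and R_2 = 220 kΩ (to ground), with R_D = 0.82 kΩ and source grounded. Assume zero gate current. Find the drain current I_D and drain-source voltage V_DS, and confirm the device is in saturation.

V_G = V_DD·R_2/(R_1+R_2) = 13×220/490 = 5.84 V. With the source grounded, V_GS = V_G = 5.84 V.
Assume saturation: I_D = (k_n/2)(V_GS − V_t)² = (1.8/2)×(5.84 − 2.3)² = 0.9×3.54² = 11.3 mA.
V_DS = V_DD − I_D·R_D = 13 − 11.3×0.82 = 3.77 V.
Saturation requires V_DS ≥ V_GS − V_t = 3.54 V; 3.77 ≥ 3.54 ✓.

I_D ≈ 11 mA, V_DS ≈ 3.8 V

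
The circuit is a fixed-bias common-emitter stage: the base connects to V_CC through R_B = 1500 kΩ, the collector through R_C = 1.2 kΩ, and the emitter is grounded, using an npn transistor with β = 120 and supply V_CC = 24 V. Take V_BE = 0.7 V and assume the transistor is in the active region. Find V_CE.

Base loop: V_CC = I_B·R_B + V_BE, so I_B = (24 − 0.7)/1500 kΩ = 0.0155 mA.
In the active region I_C = β·I_B = 120 × 0.0155 = 1.86 mA.
Collector loop: V_CE = V_CC − I_C·R_C = 24 − 1.86×1.2 = 21.8 V.
Since V_CE = 21.8 V > V_CE(sat) ≈ 0.2 V, the transistor is in the active region as assumed.

V_CE ≈ 22 V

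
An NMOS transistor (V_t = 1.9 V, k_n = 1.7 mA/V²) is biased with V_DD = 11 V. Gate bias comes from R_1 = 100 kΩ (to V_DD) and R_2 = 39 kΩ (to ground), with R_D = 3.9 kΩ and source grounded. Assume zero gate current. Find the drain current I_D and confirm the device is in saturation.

I_D ≈ 1.2 mA

V_G = V_DD·R_2/(R_1+R_2) = 11×39/139 = 3.09 V. With the source grounded, V_GS = V_G = 3.09 V.
Assume saturation: I_D = (k_n/2)(V_GS − V_t)² = (1.7/2)×(3.09 − 1.9)² = 0.85×1.19² = 1.2 mA.
V_DS = V_DD − I_D·R_D = 11 − 1.2×3.9 = 6.33 V.
Saturation requires V_DS ≥ V_GS − V_t = 1.19 V; 6.33 ≥ 1.19 ✓.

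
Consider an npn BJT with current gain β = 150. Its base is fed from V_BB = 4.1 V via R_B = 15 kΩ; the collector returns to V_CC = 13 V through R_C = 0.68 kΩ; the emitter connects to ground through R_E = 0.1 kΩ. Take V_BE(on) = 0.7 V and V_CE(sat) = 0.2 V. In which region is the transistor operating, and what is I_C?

Assume active: I_B = (4.1 − 0.7)/(15 + 151×0.1) = 0.113 mA, I_C = β·I_B = 16.9 mA.
Then V_CE = 13 − 16.9×0.68 − 17.1×0.1 = -0.227 V < 0.2 V — the active assumption fails.
Re-solve with V_CE = 0.2 V. KCL at the emitter: V_E/R_E = (V_BB−0.7−V_E)/R_B + (V_CC−0.2−V_E)/R_C, giving V_E = 1.65 V.
I_C = (V_CC − 0.2 − V_E)/R_C = (12.8 − 1.65)/0.68 = 16.4 mA.
Check: I_B = (3.4 − 1.65)/15 = 0.117 mA, and β·I_B = 17.5 mA > I_C, confirming saturation.

saturation; I_C ≈ 16 mA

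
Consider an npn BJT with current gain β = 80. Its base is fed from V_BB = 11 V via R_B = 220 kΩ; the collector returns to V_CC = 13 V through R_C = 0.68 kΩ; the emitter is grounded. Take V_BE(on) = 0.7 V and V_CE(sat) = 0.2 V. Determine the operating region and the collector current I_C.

Assume active. Base-emitter loop: I_B = (V_BB − V_BE)/R_B = (11 − 0.7)/220 = 0.0468 mA.
I_C = β·I_B = 80×0.0468 = 3.75 mA.
V_CE = V_CC − I_C·R_C = 13 − 3.75×0.68 = 10.5 V > V_CE(sat), so the active-region assumption holds.

active; I_C ≈ 3.7 mA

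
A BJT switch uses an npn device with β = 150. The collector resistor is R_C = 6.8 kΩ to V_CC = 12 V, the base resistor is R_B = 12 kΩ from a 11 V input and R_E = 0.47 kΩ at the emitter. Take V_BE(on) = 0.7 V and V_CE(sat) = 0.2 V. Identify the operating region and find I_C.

saturation; I_C ≈ 1.6 mA

Assume active: I_B = (11 − 0.7)/(12 + 151×0.47) = 0.124 mA, I_C = β·I_B = 18.6 mA.
Then V_CE = 12 − 18.6×6.8 − 18.7×0.47 = -123 V < 0.2 V — the active assumption fails.
Re-solve with V_CE = 0.2 V. KCL at the emitter: V_E/R_E = (V_BB−0.7−V_E)/R_B + (V_CC−0.2−V_E)/R_C, giving V_E = 1.1 V.
I_C = (V_CC − 0.2 − V_E)/R_C = (11.8 − 1.1)/6.8 = 1.57 mA.
Check: I_B = (10.3 − 1.1)/12 = 0.767 mA, and β·I_B = 115 mA > I_C, confirming saturation.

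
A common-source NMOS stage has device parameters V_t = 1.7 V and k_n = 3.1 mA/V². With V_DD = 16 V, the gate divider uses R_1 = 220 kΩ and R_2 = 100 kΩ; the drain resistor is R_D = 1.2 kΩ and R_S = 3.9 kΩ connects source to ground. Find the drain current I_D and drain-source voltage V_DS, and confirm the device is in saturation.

I_D ≈ 0.68 mA, V_DS ≈ 13 V

V_G = V_DD·R_2/(R_1+R_2) = 16×100/320 = 5 V.
Assume saturation: I_D = (k_n/2)(V_GS − V_t)² with V_GS = V_G − I_D·R_S = 5 − 3.9·I_D.
Substituting gives 23.6·I_D² − 40.9·I_D + 16.9 = 0, with roots I_D = 0.677 or 1.06 mA.
The root I_D = 1.06 mA gives V_GS = 0.874 V ≤ V_t, so take I_D = 0.677 mA.
Then V_GS = 2.36 V and V_DS = V_DD − I_D(R_D+R_S) = 16 − 0.677×5.1 = 12.5 V.
Saturation requires V_DS ≥ V_GS − V_t = 0.661 V; 12.5 ≥ 0.661 ✓.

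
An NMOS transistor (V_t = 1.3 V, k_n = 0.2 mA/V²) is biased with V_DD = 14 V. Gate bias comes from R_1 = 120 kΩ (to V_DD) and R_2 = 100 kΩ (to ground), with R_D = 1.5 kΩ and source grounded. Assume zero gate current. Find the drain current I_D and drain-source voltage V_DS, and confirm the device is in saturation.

V_G = V_DD·R_2/(R_1+R_2) = 14×100/220 = 6.36 V. With the source grounded, V_GS = V_G = 6.36 V.
Assume saturation: I_D = (k_n/2)(V_GS − V_t)² = (0.2/2)×(6.36 − 1.3)² = 0.1×5.06² = 2.56 mA.
V_DS = V_DD − I_D·R_D = 14 − 2.56×1.5 = 10.2 V.
Saturation requires V_DS ≥ V_GS − V_t = 5.06 V; 10.2 ≥ 5.06 ✓.

I_D ≈ 2.6 mA, V_DS ≈ 10 V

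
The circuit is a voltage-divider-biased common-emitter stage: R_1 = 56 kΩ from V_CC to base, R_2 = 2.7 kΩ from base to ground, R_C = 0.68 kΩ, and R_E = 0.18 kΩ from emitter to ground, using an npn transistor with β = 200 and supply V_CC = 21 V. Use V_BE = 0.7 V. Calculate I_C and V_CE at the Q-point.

I_C ≈ 1.4 mA, V_CE ≈ 20 V

Thevenize the base divider: V_Th = V_CC·R_2/(R_1+R_2) = 21×2.7/58.7 = 0.966 V, R_Th = R_1‖R_2 = 2.58 kΩ.
Base-emitter loop: V_Th = I_B·R_Th + V_BE + (β+1)I_B·R_E, so I_B = (0.966 − 0.7) / (2.58 + 201×0.18) = 0.00686 mA.
I_C = β·I_B = 200×0.00686 = 1.37 mA, and I_E = (β+1)I_B = 1.38 mA.
V_CE = V_CC − I_C·R_C − I_E·R_E = 21 − 1.37×0.68 − 1.38×0.18 = 19.8 V.
V_CE = 19.8 V > 0.2 V confirms active-region operation.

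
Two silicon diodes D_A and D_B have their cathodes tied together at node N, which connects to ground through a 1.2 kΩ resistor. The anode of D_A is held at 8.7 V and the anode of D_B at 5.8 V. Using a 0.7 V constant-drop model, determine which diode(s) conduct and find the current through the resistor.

Only D_A conducts; I_R ≈ 6.7 mA

Assume both conduct. Then node N would need to be at both 8.7−0.7 = 8 V and 5.8−0.7 = 5.1 V, which is impossible.
Assume only D_A conducts: V_N = 8.7 − 0.7 = 8 V, so I_R = 8/1.2 = 6.67 mA.
Check D_B: its anode-to-cathode voltage is 5.8 − 8 = -2.2 V < 0.7 V, so it is off. The assumption is consistent.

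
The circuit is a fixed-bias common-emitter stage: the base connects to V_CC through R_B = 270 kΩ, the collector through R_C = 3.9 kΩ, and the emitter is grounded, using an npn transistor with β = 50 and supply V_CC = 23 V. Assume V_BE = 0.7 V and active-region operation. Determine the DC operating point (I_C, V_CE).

I_C ≈ 4.1 mA, V_CE ≈ 6.9 V

Base loop: V_CC = I_B·R_B + V_BE, so I_B = (23 − 0.7)/270 kΩ = 0.0826 mA.
In the active region I_C = β·I_B = 50 × 0.0826 = 4.13 mA.
Collector loop: V_CE = V_CC − I_C·R_C = 23 − 4.13×3.9 = 6.89 V.
Since V_CE = 6.89 V > V_CE(sat) ≈ 0.2 V, the transistor is in the active region as assumed.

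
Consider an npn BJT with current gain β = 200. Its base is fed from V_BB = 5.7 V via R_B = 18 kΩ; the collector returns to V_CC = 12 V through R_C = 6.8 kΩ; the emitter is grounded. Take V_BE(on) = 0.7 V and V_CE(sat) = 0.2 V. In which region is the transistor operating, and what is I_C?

Assume active: I_B = (5.7 − 0.7)/18 = 0.278 mA, giving I_C = β·I_B = 55.6 mA.
But then V_CE = 12 − 55.6×6.8 = -366 V < V_CE(sat) = 0.2 V — impossible in the active region.
So the transistor is saturated. With V_CE = 0.2 V, I_C = (V_CC − 0.2)/R_C = 11.8/6.8 = 1.74 mA.
Check: β·I_B = 55.6 mA > I_C = 1.74 mA, confirming saturation.

saturation; I_C ≈ 1.7 mA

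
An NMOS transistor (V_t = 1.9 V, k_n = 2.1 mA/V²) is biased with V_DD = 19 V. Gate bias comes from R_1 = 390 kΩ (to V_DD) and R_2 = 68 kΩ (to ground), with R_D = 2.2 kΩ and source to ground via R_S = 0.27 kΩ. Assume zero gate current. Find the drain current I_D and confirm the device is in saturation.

I_D ≈ 0.6 mA

V_G = V_DD·R_2/(R_1+R_2) = 19×68/458 = 2.82 V.
Assume saturation: I_D = (k_n/2)(V_GS − V_t)² with V_GS = V_G − I_D·R_S = 2.82 − 0.27·I_D.
Substituting gives 0.0765·I_D² − 1.52·I_D + 0.891 = 0, with roots I_D = 0.603 or 19.3 mA.
The root I_D = 19.3 mA gives V_GS = -2.39 V ≤ V_t, so take I_D = 0.603 mA.
Then V_GS = 2.66 V and V_DS = V_DD − I_D(R_D+R_S) = 19 − 0.603×2.47 = 17.5 V.
Saturation requires V_DS ≥ V_GS − V_t = 0.758 V; 17.5 ≥ 0.758 ✓.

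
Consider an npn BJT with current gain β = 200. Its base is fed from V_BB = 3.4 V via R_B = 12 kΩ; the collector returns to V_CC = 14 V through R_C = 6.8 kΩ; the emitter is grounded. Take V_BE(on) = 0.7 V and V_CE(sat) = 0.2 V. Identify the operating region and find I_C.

Assume active: I_B = (3.4 − 0.7)/12 = 0.225 mA, giving I_C = β·I_B = 45 mA.
But then V_CE = 14 − 45×6.8 = -292 V < V_CE(sat) = 0.2 V — impossible in the active region.
So the transistor is saturated. With V_CE = 0.2 V, I_C = (V_CC − 0.2)/R_C = 13.8/6.8 = 2.03 mA.
Check: β·I_B = 45 mA > I_C = 2.03 mA, confirming saturation.

saturation; I_C ≈ 2 mA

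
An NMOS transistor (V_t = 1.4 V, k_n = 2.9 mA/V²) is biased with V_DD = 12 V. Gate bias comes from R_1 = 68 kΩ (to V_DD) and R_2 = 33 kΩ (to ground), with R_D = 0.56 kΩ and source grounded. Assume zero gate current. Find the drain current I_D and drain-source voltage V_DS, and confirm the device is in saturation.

V_G = V_DD·R_2/(R_1+R_2) = 12×33/101 = 3.92 V. With the source grounded, V_GS = V_G = 3.92 V.
Assume saturation: I_D = (k_n/2)(V_GS − V_t)² = (2.9/2)×(3.92 − 1.4)² = 1.45×2.52² = 9.21 mA.
V_DS = V_DD − I_D·R_D = 12 − 9.21×0.56 = 6.84 V.
Saturation requires V_DS ≥ V_GS − V_t = 2.52 V; 6.84 ≥ 2.52 ✓.

I_D ≈ 9.2 mA, V_DS ≈ 6.8 V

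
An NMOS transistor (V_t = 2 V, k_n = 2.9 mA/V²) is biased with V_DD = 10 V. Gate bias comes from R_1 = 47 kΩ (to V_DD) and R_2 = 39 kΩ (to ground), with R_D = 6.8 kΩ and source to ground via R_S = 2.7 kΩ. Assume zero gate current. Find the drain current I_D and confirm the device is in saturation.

V_G = V_DD·R_2/(R_1+R_2) = 10×39/86 = 4.53 V.
Assume saturation: I_D = (k_n/2)(V_GS − V_t)² with V_GS = V_G − I_D·R_S = 4.53 − 2.7·I_D.
Substituting gives 10.6·I_D² − 20.8·I_D + 9.32 = 0, with roots I_D = 0.684 or 1.29 mA.
The root I_D = 1.29 mA gives V_GS = 1.06 V ≤ V_t, so take I_D = 0.684 mA.
Then V_GS = 2.69 V and V_DS = V_DD − I_D(R_D+R_S) = 10 − 0.684×9.5 = 3.5 V.
Saturation requires V_DS ≥ V_GS − V_t = 0.687 V; 3.5 ≥ 0.687 ✓.

I_D ≈ 0.68 mA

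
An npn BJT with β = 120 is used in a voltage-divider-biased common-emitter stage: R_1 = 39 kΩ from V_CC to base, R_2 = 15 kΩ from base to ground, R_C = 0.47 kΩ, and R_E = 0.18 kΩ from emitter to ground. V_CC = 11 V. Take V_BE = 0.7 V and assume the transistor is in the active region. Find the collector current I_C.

I_C ≈ 8.7 mA

Thevenize the base divider: V_Th = V_CC·R_2/(R_1+R_2) = 11×15/54 = 3.06 V, R_Th = R_1‖R_2 = 10.8 kΩ.
Base-emitter loop: V_Th = I_B·R_Th + V_BE + (β+1)I_B·R_E, so I_B = (3.06 − 0.7) / (10.8 + 121×0.18) = 0.0722 mA.
I_C = β·I_B = 120×0.0722 = 8.67 mA, and I_E = (β+1)I_B = 8.74 mA.
V_CE = V_CC − I_C·R_C − I_E·R_E = 11 − 8.67×0.47 − 8.74×0.18 = 5.35 V.
V_CE = 5.35 V > 0.2 V confirms active-region operation.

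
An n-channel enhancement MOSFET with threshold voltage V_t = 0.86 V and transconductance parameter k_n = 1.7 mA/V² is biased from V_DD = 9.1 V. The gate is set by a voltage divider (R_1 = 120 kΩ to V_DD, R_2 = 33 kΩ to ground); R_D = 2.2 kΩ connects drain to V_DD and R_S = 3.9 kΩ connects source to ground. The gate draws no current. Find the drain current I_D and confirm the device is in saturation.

I_D ≈ 0.17 mA

V_G = V_DD·R_2/(R_1+R_2) = 9.1×33/153 = 1.96 V.
Assume saturation: I_D = (k_n/2)(V_GS − V_t)² with V_GS = V_G − I_D·R_S = 1.96 − 3.9·I_D.
Substituting gives 12.9·I_D² − 8.31·I_D + 1.03 = 0, with roots I_D = 0.169 or 0.474 mA.
The root I_D = 0.474 mA gives V_GS = 0.113 V ≤ V_t, so take I_D = 0.169 mA.
Then V_GS = 1.31 V and V_DS = V_DD − I_D(R_D+R_S) = 9.1 − 0.169×6.1 = 8.07 V.
Saturation requires V_DS ≥ V_GS − V_t = 0.445 V; 8.07 ≥ 0.445 ✓.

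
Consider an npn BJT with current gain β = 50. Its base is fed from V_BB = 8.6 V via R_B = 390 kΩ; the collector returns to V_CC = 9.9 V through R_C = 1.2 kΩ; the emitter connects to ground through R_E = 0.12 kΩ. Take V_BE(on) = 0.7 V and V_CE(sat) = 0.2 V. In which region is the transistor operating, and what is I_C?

active; I_C ≈ 1 mA

Assume active. Base-emitter loop: I_B = (V_BB − V_BE)/(R_B + (β+1)R_E) = (8.6 − 0.7)/(390 + 51×0.12) = 0.0199 mA.
I_C = β·I_B = 50×0.0199 = 0.997 mA.
V_CE = V_CC − I_C·R_C − I_E·R_E = 9.9 − 0.997×1.2 − 1.02×0.12 = 8.58 V > V_CE(sat), so the active-region assumption holds.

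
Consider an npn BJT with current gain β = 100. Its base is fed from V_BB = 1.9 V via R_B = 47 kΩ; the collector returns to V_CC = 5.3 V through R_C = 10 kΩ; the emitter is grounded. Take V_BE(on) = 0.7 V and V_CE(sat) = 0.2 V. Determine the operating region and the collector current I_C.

saturation; I_C ≈ 0.51 mA

Assume active: I_B = (1.9 − 0.7)/47 = 0.0255 mA, giving I_C = β·I_B = 2.55 mA.
But then V_CE = 5.3 − 2.55×10 = -20.2 V < V_CE(sat) = 0.2 V — impossible in the active region.
So the transistor is saturated. With V_CE = 0.2 V, I_C = (V_CC − 0.2)/R_C = 5.1/10 = 0.51 mA.
Check: β·I_B = 2.55 mA > I_C = 0.51 mA, confirming saturation.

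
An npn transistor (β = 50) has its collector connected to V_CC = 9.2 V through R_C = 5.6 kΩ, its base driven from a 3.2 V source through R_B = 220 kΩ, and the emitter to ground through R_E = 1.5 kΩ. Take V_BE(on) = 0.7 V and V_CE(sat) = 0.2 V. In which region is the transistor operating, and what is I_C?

active; I_C ≈ 0.42 mA

Assume active. Base-emitter loop: I_B = (V_BB − V_BE)/(R_B + (β+1)R_E) = (3.2 − 0.7)/(220 + 51×1.5) = 0.00843 mA.
I_C = β·I_B = 50×0.00843 = 0.422 mA.
V_CE = V_CC − I_C·R_C − I_E·R_E = 9.2 − 0.422×5.6 − 0.43×1.5 = 6.19 V > V_CE(sat), so the active-region assumption holds.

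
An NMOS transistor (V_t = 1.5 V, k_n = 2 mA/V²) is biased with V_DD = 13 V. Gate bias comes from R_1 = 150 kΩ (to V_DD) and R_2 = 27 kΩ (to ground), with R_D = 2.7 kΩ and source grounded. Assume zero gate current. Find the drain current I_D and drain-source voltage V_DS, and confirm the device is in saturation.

V_G = V_DD·R_2/(R_1+R_2) = 13×27/177 = 1.98 V. With the source grounded, V_GS = V_G = 1.98 V.
Assume saturation: I_D = (k_n/2)(V_GS − V_t)² = (2/2)×(1.98 − 1.5)² = 1×0.483² = 0.233 mA.
V_DS = V_DD − I_D·R_D = 13 − 0.233×2.7 = 12.4 V.
Saturation requires V_DS ≥ V_GS − V_t = 0.483 V; 12.4 ≥ 0.483 ✓.

I_D ≈ 0.23 mA, V_DS ≈ 12 V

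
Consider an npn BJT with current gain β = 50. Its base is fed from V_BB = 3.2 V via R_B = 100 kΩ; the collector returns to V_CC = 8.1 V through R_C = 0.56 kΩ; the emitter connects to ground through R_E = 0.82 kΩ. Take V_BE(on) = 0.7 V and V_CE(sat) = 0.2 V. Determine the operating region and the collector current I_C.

active; I_C ≈ 0.88 mA

Assume active. Base-emitter loop: I_B = (V_BB − V_BE)/(R_B + (β+1)R_E) = (3.2 − 0.7)/(100 + 51×0.82) = 0.0176 mA.
I_C = β·I_B = 50×0.0176 = 0.881 mA.
V_CE = V_CC − I_C·R_C − I_E·R_E = 8.1 − 0.881×0.56 − 0.899×0.82 = 6.87 V > V_CE(sat), so the active-region assumption holds.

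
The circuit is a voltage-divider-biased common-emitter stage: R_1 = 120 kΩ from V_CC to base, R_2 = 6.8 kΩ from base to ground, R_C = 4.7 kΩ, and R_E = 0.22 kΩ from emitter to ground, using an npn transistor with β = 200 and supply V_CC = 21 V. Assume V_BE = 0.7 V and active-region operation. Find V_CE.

V_CE ≈ 13 V

Thevenize the base divider: V_Th = V_CC·R_2/(R_1+R_2) = 21×6.8/127 = 1.13 V, R_Th = R_1‖R_2 = 6.44 kΩ.
Base-emitter loop: V_Th = I_B·R_Th + V_BE + (β+1)I_B·R_E, so I_B = (1.13 − 0.7) / (6.44 + 201×0.22) = 0.00841 mA.
I_C = β·I_B = 200×0.00841 = 1.68 mA, and I_E = (β+1)I_B = 1.69 mA.
V_CE = V_CC − I_C·R_C − I_E·R_E = 21 − 1.68×4.7 − 1.69×0.22 = 12.7 V.
V_CE = 12.7 V > 0.2 V confirms active-region operation.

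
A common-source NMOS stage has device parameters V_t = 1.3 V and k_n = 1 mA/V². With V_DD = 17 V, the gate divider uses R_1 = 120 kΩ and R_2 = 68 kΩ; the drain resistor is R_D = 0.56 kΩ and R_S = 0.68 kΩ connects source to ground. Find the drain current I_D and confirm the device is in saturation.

I_D ≈ 3.3 mA

V_G = V_DD·R_2/(R_1+R_2) = 17×68/188 = 6.15 V.
Assume saturation: I_D = (k_n/2)(V_GS − V_t)² with V_GS = V_G − I_D·R_S = 6.15 − 0.68·I_D.
Substituting gives 0.231·I_D² − 4.3·I_D + 11.8 = 0, with roots I_D = 3.33 or 15.3 mA.
The root I_D = 15.3 mA gives V_GS = -4.22 V ≤ V_t, so take I_D = 3.33 mA.
Then V_GS = 3.88 V and V_DS = V_DD − I_D(R_D+R_S) = 17 − 3.33×1.24 = 12.9 V.
Saturation requires V_DS ≥ V_GS − V_t = 2.58 V; 12.9 ≥ 2.58 ✓.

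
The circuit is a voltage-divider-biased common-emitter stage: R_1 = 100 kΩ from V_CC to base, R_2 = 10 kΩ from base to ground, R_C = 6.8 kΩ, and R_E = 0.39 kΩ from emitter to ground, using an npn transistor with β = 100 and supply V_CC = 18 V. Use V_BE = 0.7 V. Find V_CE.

V_CE ≈ 4.1 V

Thevenize the base divider: V_Th = V_CC·R_2/(R_1+R_2) = 18×10/110 = 1.64 V, R_Th = R_1‖R_2 = 9.09 kΩ.
Base-emitter loop: V_Th = I_B·R_Th + V_BE + (β+1)I_B·R_E, so I_B = (1.64 − 0.7) / (9.09 + 101×0.39) = 0.0193 mA.
I_C = β·I_B = 100×0.0193 = 1.93 mA, and I_E = (β+1)I_B = 1.95 mA.
V_CE = V_CC − I_C·R_C − I_E·R_E = 18 − 1.93×6.8 − 1.95×0.39 = 4.11 V.
V_CE = 4.11 V > 0.2 V confirms active-region operation.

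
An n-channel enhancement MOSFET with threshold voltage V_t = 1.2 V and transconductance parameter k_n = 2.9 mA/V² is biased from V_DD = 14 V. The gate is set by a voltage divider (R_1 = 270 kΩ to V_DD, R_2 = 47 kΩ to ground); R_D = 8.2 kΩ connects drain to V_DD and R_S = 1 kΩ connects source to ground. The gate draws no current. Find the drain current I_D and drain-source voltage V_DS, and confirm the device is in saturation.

I_D ≈ 0.37 mA, V_DS ≈ 11 V

V_G = V_DD·R_2/(R_1+R_2) = 14×47/317 = 2.08 V.
Assume saturation: I_D = (k_n/2)(V_GS − V_t)² with V_GS = V_G − I_D·R_S = 2.08 − 1·I_D.
Substituting gives 1.45·I_D² − 3.54·I_D + 1.11 = 0, with roots I_D = 0.37 or 2.07 mA.
The root I_D = 2.07 mA gives V_GS = 0.00497 V ≤ V_t, so take I_D = 0.37 mA.
Then V_GS = 1.71 V and V_DS = V_DD − I_D(R_D+R_S) = 14 − 0.37×9.2 = 10.6 V.
Saturation requires V_DS ≥ V_GS − V_t = 0.505 V; 10.6 ≥ 0.505 ✓.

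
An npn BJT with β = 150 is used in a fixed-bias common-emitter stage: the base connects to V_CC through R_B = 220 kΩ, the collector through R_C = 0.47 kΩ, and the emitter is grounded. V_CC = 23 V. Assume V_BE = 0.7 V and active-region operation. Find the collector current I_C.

I_C ≈ 15 mA

Base loop: V_CC = I_B·R_B + V_BE, so I_B = (23 − 0.7)/220 kΩ = 0.101 mA.
In the active region I_C = β·I_B = 150 × 0.101 = 15.2 mA.
Collector loop: V_CE = V_CC − I_C·R_C = 23 − 15.2×0.47 = 15.9 V.
Since V_CE = 15.9 V > V_CE(sat) ≈ 0.2 V, the transistor is in the active region as assumed.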